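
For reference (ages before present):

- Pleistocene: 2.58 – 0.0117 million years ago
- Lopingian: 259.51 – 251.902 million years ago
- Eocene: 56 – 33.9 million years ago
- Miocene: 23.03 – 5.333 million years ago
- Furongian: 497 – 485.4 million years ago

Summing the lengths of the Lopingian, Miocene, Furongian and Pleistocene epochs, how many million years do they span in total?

Duration is start − end for each: (259.51 − 251.902) + (23.03 − 5.333) + (497 − 485.4) + (2.58 − 0.0117).
That is 7.608 + 17.697 + 11.6 + 2.5683, which totals 39.4733 million years.

39.4733 million years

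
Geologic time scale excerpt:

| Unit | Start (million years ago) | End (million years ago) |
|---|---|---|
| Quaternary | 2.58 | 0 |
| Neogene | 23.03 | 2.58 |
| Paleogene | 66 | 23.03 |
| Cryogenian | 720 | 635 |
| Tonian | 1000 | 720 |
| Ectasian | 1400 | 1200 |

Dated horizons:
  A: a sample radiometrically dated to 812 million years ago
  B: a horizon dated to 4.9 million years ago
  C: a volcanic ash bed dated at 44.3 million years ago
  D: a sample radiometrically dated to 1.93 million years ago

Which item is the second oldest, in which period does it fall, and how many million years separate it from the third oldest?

C, in the Paleogene; 39.4 million years to B

Sorted oldest-first by Ma: A (812), C (44.3), B (4.9), D (1.93).
The second oldest is C at 44.3 Ma, which lies in 66–23.03 Ma: the Paleogene.
The third oldest is B at 4.9 Ma; separation = |44.3 − 4.9| = 39.4 Myr.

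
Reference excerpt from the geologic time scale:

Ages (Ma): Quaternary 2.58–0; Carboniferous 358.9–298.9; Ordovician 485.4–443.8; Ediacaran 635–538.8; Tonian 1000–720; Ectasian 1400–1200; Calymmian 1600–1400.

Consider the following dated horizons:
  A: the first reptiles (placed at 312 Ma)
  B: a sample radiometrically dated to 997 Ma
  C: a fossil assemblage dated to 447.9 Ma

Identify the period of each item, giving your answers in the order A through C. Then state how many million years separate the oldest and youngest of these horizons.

A — Carboniferous; B — Tonian; C — Ordovician; span 685 million years

Match each age against the start–end ranges in the excerpt: A = 312 Ma → Carboniferous (358.9–298.9); B = 997 Ma → Tonian (1000–720); C = 447.9 Ma → Ordovician (485.4–443.8).
The largest age is 997 Ma and the smallest is 312 Ma; their difference is 685 Myr.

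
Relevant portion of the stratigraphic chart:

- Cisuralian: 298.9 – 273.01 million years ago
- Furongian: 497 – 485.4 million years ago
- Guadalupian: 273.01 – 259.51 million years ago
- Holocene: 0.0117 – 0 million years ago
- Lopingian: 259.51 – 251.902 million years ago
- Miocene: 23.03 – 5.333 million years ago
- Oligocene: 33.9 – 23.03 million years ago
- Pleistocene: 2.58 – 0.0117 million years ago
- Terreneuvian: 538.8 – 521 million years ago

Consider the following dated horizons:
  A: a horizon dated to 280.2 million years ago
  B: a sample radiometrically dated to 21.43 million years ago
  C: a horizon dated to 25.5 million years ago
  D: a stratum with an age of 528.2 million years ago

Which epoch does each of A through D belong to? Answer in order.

A — Cisuralian; B — Miocene; C — Oligocene; D — Terreneuvian

A: 280.2 Ma lies in 298.9–273.01 Ma, so Cisuralian.
B: 21.43 Ma lies in 23.03–5.333 Ma, so Miocene.
C: 25.5 Ma lies in 33.9–23.03 Ma, so Oligocene.
D: 528.2 Ma lies in 538.8–521 Ma, so Terreneuvian.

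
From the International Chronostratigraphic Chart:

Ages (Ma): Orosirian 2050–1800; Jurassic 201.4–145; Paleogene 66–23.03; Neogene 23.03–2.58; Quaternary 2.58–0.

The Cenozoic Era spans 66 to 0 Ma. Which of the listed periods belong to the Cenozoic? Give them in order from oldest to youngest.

Periods with both bounds inside 66–0 Ma: Paleogene (66–23.03), Neogene (23.03–2.58), Quaternary (2.58–0).

Paleogene, Neogene, Quaternary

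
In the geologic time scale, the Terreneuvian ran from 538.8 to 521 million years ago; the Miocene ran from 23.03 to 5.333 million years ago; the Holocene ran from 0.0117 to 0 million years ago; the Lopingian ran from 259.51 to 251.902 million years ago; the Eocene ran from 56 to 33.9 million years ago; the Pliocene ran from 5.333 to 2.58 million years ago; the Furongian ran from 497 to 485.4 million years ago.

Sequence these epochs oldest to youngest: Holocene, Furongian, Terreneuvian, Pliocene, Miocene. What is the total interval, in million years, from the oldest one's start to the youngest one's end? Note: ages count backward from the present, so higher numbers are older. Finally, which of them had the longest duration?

Terreneuvian → Furongian → Miocene → Pliocene → Holocene; total span 538.8 Myr; longest is Terreneuvian

Start ages (Ma): Terreneuvian 538.8, Furongian 497, Miocene 23.03, Pliocene 5.333, Holocene 0.0117.
Ordered oldest to youngest: Terreneuvian, Furongian, Miocene, Pliocene, Holocene.
Span = 538.8 − 0 = 538.8 Myr.
Durations: Pliocene 2.753, Miocene 17.697, Furongian 11.6, Terreneuvian 17.8, Holocene 0.0117 → longest is Terreneuvian (17.8 Myr).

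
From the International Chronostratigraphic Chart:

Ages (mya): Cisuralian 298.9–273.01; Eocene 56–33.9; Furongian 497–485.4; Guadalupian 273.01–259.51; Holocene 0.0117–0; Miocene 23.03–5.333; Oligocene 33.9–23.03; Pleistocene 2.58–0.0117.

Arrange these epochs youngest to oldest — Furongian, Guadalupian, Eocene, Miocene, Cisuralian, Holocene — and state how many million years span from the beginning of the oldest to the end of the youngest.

Start ages (Ma): Furongian 497, Cisuralian 298.9, Guadalupian 273.01, Eocene 56, Miocene 23.03, Holocene 0.0117.
Ordered youngest to oldest: Holocene, Miocene, Eocene, Guadalupian, Cisuralian, Furongian.
Span = 497 − 0 = 497 Myr.

Holocene → Miocene → Eocene → Guadalupian → Cisuralian → Furongian; total span 497 Myr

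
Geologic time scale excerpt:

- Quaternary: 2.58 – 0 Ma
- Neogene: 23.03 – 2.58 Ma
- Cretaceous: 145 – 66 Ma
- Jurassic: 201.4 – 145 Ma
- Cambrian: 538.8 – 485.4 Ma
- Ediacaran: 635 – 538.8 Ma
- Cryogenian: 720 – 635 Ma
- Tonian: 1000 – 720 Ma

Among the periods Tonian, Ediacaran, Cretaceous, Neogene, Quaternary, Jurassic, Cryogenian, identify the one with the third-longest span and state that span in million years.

Cryogenian, 85 million years

Start − end for each: Tonian 1000 − 720 = 280; Ediacaran 635 − 538.8 = 96.2; Cretaceous 145 − 66 = 79; Neogene 23.03 − 2.58 = 20.45; Quaternary 2.58 − 0 = 2.58; Jurassic 201.4 − 145 = 56.4; Cryogenian 720 − 635 = 85.
Ranking these from longest: Tonian > Ediacaran > Cryogenian > Cretaceous > Jurassic > Neogene > Quaternary.
Position 3 in that ranking is Cryogenian, which lasted 85 Myr.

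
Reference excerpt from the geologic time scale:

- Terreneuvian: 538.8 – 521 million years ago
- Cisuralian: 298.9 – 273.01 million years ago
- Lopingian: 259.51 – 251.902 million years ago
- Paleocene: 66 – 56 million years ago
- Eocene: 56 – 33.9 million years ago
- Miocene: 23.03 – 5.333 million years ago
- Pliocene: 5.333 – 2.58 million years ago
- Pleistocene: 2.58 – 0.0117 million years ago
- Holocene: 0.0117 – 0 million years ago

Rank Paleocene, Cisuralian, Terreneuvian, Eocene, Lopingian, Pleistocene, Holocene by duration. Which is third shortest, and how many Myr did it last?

Lopingian, 7.608 million years

Start − end for each: Paleocene 66 − 56 = 10; Cisuralian 298.9 − 273.01 = 25.89; Terreneuvian 538.8 − 521 = 17.8; Eocene 56 − 33.9 = 22.1; Lopingian 259.51 − 251.902 = 7.608; Pleistocene 2.58 − 0.0117 = 2.5683; Holocene 0.0117 − 0 = 0.0117.
Ranking these from shortest: Holocene < Pleistocene < Lopingian < Paleocene < Terreneuvian < Eocene < Cisuralian.
Position 3 in that ranking is Lopingian, which lasted 7.608 Myr.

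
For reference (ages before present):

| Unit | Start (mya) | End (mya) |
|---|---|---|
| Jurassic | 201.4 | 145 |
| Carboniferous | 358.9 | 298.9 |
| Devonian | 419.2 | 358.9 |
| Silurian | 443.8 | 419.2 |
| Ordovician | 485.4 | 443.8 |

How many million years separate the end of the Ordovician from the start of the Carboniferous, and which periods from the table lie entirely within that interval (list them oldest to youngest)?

End of Ordovician = 443.8 Ma; start of Carboniferous = 358.9 Ma.
Gap = 443.8 − 358.9 = 84.9 Myr.
Periods wholly inside 443.8–358.9 Ma: Silurian (443.8–419.2), Devonian (419.2–358.9).

84.9 million years; Silurian, Devonian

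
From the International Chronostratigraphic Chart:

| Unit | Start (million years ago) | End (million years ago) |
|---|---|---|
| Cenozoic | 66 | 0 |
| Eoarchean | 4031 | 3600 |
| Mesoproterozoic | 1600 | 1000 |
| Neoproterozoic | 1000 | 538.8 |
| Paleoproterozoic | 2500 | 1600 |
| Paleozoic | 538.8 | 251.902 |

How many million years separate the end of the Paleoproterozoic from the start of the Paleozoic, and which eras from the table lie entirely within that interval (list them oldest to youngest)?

1061.2 million years; Mesoproterozoic, Neoproterozoic

The Paleoproterozoic closes at 1600 Ma and the Paleozoic opens at 538.8 Ma, so the interval is 1600 − 538.8 = 1061.2 Myr.
An era fits inside if it starts at or after 1600 Ma and ends at or before 538.8 Ma; oldest first that gives Mesoproterozoic, Neoproterozoic.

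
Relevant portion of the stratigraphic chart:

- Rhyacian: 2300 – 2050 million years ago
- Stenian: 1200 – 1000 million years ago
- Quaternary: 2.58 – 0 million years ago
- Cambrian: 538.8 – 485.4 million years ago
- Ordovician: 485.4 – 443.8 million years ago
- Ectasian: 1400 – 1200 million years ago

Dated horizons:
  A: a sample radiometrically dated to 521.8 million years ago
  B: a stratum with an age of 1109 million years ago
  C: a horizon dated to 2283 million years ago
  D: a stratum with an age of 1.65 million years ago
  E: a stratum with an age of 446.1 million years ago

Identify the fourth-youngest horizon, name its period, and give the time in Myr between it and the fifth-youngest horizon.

B, in the Stenian; 1174 million years to C

Smaller Ma means younger, so youngest first: D 1.65 < E 446.1 < A 521.8 < B 1109 < C 2283.
Counting 4 along gives B (1109 Ma); the excerpt puts that inside the Stenian, 1200–1000 Ma.
Next in line is C (2283 Ma), and 2283 − 1109 = 1174 Myr.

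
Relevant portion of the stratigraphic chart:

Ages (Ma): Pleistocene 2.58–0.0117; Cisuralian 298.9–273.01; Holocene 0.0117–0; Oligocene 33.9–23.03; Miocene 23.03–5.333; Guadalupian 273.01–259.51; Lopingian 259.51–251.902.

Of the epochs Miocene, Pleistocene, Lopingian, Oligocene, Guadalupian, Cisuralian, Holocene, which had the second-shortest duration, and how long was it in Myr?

Pleistocene, 2.5683 million years

Durations: Miocene 17.697; Pleistocene 2.5683; Lopingian 7.608; Oligocene 10.87; Guadalupian 13.5; Cisuralian 25.89; Holocene 0.0117 Myr.
Sorted shortest-first: Holocene (0.0117), Pleistocene (2.5683), Lopingian (7.608), Oligocene (10.87), Guadalupian (13.5), Miocene (17.697), Cisuralian (25.89).
The second shortest is Pleistocene at 2.5683 Myr.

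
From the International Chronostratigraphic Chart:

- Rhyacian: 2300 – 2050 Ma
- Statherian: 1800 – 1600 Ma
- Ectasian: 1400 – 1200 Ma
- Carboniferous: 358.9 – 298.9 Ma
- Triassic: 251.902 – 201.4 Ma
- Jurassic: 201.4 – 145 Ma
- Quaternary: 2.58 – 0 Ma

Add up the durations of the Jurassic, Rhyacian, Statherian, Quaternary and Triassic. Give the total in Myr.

Each duration: Jurassic = 56.4; Rhyacian = 250; Statherian = 200; Quaternary = 2.58; Triassic = 50.502.
Sum: 56.4 + 250 + 200 + 2.58 + 50.502 = 559.482 Myr.

559.482 million years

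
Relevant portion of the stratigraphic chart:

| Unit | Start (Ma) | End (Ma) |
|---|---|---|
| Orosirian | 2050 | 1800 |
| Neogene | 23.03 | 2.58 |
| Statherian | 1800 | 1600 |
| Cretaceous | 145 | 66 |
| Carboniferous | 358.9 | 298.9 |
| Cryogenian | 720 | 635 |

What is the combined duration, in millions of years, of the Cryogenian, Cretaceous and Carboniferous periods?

224 million years

Each duration: Cryogenian = 85; Cretaceous = 79; Carboniferous = 60.
Sum: 85 + 79 + 60 = 224 Myr.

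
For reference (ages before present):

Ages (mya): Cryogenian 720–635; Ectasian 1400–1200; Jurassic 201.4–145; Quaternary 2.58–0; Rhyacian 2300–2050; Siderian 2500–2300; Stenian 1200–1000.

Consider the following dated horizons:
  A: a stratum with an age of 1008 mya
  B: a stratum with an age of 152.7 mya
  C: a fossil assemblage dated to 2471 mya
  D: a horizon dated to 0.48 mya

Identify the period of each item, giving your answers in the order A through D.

A — Stenian; B — Jurassic; C — Siderian; D — Quaternary

Match each age against the start–end ranges in the excerpt: A = 1008 Ma → Stenian (1200–1000); B = 152.7 Ma → Jurassic (201.4–145); C = 2471 Ma → Siderian (2500–2300); D = 0.48 Ma → Quaternary (2.58–0).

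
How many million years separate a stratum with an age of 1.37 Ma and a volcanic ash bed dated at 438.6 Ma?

437.23 million years

438.6 − 1.37 = 437.23 million years.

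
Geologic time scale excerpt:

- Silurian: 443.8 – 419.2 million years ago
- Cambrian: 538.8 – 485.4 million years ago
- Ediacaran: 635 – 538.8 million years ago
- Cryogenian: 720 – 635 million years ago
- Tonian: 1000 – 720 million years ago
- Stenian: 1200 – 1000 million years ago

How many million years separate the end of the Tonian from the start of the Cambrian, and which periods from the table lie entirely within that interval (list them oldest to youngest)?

End of Tonian = 720 Ma; start of Cambrian = 538.8 Ma.
Gap = 720 − 538.8 = 181.2 Myr.
Periods wholly inside 720–538.8 Ma: Cryogenian (720–635), Ediacaran (635–538.8).

181.2 million years; Cryogenian, Ediacaran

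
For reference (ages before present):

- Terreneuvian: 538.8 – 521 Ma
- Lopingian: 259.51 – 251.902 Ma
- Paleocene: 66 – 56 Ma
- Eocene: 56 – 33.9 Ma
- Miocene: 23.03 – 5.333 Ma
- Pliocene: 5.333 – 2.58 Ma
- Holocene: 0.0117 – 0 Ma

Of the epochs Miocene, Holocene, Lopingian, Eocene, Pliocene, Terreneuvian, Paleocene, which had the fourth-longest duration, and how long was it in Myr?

Durations: Miocene 17.697; Holocene 0.0117; Lopingian 7.608; Eocene 22.1; Pliocene 2.753; Terreneuvian 17.8; Paleocene 10 Myr.
Sorted longest-first: Eocene (22.1), Terreneuvian (17.8), Miocene (17.697), Paleocene (10), Lopingian (7.608), Pliocene (2.753), Holocene (0.0117).
The fourth longest is Paleocene at 10 Myr.

Paleocene, 10 million years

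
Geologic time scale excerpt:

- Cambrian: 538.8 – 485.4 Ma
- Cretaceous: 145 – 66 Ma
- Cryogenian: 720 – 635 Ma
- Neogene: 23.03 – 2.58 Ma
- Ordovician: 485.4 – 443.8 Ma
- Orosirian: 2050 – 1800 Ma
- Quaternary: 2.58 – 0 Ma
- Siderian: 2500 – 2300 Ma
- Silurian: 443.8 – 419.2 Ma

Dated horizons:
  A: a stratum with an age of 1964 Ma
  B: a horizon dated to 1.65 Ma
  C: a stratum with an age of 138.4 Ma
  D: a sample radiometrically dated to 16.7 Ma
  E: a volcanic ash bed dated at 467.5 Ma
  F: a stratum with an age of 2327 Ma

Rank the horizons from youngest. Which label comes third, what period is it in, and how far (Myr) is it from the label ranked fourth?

C, in the Cretaceous; 329.1 million years to E

Smaller Ma means younger, so youngest first: B 1.65 < D 16.7 < C 138.4 < E 467.5 < A 1964 < F 2327.
Counting 3 along gives C (138.4 Ma); the excerpt puts that inside the Cretaceous, 145–66 Ma.
Next in line is E (467.5 Ma), and 467.5 − 138.4 = 329.1 Myr.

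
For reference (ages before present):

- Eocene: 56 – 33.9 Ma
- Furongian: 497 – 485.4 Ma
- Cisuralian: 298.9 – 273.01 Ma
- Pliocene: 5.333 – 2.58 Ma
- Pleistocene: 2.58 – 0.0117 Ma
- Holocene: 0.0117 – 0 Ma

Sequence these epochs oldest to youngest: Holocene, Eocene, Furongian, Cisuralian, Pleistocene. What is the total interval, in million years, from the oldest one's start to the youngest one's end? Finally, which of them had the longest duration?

From the excerpt: Holocene 0.0117–0; Eocene 56–33.9; Furongian 497–485.4; Cisuralian 298.9–273.01; Pleistocene 2.58–0.0117 (Ma).
Larger Ma is earlier, so the oldest is Furongian and the youngest is Holocene; oldest to youngest: Furongian, Cisuralian, Eocene, Pleistocene, Holocene.
Oldest start 497 minus youngest end 0 gives 497 Myr overall.
Individual lengths (start − end): Holocene 0.0117; Cisuralian 25.89; Eocene 22.1; Pleistocene 2.5683; Furongian 11.6. The largest is Cisuralian at 25.89 Myr.

Furongian, Cisuralian, Eocene, Pleistocene, Holocene; total span 497 Myr; longest is Cisuralian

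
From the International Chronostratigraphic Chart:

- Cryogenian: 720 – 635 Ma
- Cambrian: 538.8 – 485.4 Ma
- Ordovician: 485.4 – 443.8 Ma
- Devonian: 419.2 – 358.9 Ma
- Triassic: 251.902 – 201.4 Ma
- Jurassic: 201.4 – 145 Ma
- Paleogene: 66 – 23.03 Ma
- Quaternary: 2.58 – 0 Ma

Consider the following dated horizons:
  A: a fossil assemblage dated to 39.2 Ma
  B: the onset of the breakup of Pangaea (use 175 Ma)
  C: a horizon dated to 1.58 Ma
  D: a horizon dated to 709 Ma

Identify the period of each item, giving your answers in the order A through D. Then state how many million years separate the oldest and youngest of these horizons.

A — Paleogene; B — Jurassic; C — Quaternary; D — Cryogenian; span 707.42 million years

A: 39.2 Ma lies in 66–23.03 Ma, so Paleogene.
B: 175 Ma lies in 201.4–145 Ma, so Jurassic.
C: 1.58 Ma lies in 2.58–0 Ma, so Quaternary.
D: 709 Ma lies in 720–635 Ma, so Cryogenian.
Oldest = 709 Ma, youngest = 1.58 Ma → span 707.42 Myr.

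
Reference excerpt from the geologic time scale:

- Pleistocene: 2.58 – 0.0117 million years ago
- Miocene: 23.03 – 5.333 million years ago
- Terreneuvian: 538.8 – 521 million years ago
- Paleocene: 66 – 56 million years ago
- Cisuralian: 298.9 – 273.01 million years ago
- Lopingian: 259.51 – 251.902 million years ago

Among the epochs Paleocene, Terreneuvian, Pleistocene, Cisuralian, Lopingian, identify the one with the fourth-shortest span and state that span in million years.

Terreneuvian, 17.8 million years

Start − end for each: Paleocene 66 − 56 = 10; Terreneuvian 538.8 − 521 = 17.8; Pleistocene 2.58 − 0.0117 = 2.5683; Cisuralian 298.9 − 273.01 = 25.89; Lopingian 259.51 − 251.902 = 7.608.
Ranking these from shortest: Pleistocene < Lopingian < Paleocene < Terreneuvian < Cisuralian.
Position 4 in that ranking is Terreneuvian, which lasted 17.8 Myr.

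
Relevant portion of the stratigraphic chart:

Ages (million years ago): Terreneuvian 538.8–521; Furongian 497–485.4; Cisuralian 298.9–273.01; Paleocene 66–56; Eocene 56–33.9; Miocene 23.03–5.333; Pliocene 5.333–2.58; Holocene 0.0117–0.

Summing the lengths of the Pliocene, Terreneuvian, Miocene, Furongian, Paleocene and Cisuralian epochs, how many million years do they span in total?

85.74 million years

Duration is start − end for each: (5.333 − 2.58) + (538.8 − 521) + (23.03 − 5.333) + (497 − 485.4) + (66 − 56) + (298.9 − 273.01).
That is 2.753 + 17.8 + 17.697 + 11.6 + 10 + 25.89, which totals 85.74 million years.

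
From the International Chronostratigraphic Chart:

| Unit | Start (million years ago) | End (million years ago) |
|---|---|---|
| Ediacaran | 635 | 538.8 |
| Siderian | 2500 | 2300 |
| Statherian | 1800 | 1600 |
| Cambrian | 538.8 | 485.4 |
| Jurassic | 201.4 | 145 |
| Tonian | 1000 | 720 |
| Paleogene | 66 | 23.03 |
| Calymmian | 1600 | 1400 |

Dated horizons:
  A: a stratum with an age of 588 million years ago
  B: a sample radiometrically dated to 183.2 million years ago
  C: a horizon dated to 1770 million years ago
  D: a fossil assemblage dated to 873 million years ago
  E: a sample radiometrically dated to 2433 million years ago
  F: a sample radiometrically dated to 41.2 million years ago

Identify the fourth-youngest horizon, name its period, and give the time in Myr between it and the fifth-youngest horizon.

D, in the Tonian; 897 million years to C

Smaller Ma means younger, so youngest first: F 41.2 < B 183.2 < A 588 < D 873 < C 1770 < E 2433.
Counting 4 along gives D (873 Ma); the excerpt puts that inside the Tonian, 1000–720 Ma.
Next in line is C (1770 Ma), and 1770 − 873 = 897 Myr.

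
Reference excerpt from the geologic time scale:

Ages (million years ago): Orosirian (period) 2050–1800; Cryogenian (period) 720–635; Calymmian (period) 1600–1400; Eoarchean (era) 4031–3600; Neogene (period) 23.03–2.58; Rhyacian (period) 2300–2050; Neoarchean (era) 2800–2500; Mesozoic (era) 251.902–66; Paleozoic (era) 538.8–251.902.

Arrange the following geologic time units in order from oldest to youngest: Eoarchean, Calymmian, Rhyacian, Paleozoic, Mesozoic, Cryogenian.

Eoarchean, Rhyacian, Calymmian, Cryogenian, Paleozoic, Mesozoic

Sorting by start age (descending Ma, since larger Ma = older): Eoarchean start 4031, Rhyacian start 2300, Calymmian start 1600, Cryogenian start 720, Paleozoic start 538.8, Mesozoic start 251.902.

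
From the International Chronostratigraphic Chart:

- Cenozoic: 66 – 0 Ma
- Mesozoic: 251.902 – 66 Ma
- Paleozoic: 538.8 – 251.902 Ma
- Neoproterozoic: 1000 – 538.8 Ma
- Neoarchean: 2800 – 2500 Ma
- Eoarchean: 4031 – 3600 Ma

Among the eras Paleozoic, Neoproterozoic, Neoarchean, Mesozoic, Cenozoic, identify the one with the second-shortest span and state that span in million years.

Mesozoic, 185.902 million years

Durations: Paleozoic 286.898; Neoproterozoic 461.2; Neoarchean 300; Mesozoic 185.902; Cenozoic 66 Myr.
Sorted shortest-first: Cenozoic (66), Mesozoic (185.902), Paleozoic (286.898), Neoarchean (300), Neoproterozoic (461.2).
The second shortest is Mesozoic at 185.902 Myr.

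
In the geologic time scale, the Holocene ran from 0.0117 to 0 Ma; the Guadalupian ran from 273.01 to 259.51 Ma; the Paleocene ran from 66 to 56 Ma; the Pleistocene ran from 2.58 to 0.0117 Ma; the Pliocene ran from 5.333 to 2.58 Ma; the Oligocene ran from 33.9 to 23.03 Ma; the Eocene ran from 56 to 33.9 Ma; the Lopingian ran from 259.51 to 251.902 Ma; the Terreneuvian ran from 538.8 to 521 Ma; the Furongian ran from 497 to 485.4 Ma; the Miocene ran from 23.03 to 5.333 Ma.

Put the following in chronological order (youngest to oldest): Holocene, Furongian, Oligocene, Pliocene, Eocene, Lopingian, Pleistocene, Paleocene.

Holocene, Pleistocene, Pliocene, Oligocene, Eocene, Paleocene, Lopingian, Furongian

The oldest of these is Furongian (starts 497 Ma) and the youngest is Holocene (ends 0 Ma).
In between, by decreasing start age: Lopingian (259.51), Paleocene (66), Eocene (56), Oligocene (33.9), Pliocene (5.333), Pleistocene (2.58).
Listing youngest first means reversing that sequence.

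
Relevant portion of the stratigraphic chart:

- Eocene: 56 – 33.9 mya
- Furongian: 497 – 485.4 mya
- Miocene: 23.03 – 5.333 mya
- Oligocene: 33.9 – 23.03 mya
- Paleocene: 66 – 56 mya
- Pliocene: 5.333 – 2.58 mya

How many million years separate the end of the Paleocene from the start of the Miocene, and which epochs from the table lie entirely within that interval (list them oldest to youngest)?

32.97 million years; Eocene, Oligocene

The Paleocene closes at 56 Ma and the Miocene opens at 23.03 Ma, so the interval is 56 − 23.03 = 32.97 Myr.
An epoch fits inside if it starts at or after 56 Ma and ends at or before 23.03 Ma; oldest first that gives Eocene, Oligocene.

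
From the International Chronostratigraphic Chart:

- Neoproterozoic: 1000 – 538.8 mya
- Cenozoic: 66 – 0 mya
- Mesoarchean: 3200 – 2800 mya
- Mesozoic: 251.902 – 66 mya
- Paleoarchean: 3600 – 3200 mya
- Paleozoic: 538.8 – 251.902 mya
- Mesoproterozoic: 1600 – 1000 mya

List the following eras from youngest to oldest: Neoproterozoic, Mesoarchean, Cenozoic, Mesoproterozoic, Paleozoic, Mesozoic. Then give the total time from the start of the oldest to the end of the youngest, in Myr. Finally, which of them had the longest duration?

From the excerpt: Neoproterozoic 1000–538.8; Mesoarchean 3200–2800; Cenozoic 66–0; Mesoproterozoic 1600–1000; Paleozoic 538.8–251.902; Mesozoic 251.902–66 (Ma).
Larger Ma is earlier, so the oldest is Mesoarchean and the youngest is Cenozoic; youngest to oldest: Cenozoic, Mesozoic, Paleozoic, Neoproterozoic, Mesoproterozoic, Mesoarchean.
Oldest start 3200 minus youngest end 0 gives 3200 Myr overall.
Individual lengths (start − end): Mesoproterozoic 600; Neoproterozoic 461.2; Cenozoic 66; Mesoarchean 400; Mesozoic 185.902; Paleozoic 286.898. The largest is Mesoproterozoic at 600 Myr.

Cenozoic → Mesozoic → Paleozoic → Neoproterozoic → Mesoproterozoic → Mesoarchean; total span 3200 Myr; longest is Mesoproterozoic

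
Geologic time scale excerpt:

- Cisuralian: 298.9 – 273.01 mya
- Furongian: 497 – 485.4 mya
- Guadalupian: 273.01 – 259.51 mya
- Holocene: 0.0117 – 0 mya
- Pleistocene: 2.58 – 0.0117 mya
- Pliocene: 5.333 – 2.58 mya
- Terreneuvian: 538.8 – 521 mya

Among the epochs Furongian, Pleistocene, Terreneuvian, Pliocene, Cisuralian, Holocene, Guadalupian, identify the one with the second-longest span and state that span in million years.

Terreneuvian, 17.8 million years

Durations: Furongian 11.6; Pleistocene 2.5683; Terreneuvian 17.8; Pliocene 2.753; Cisuralian 25.89; Holocene 0.0117; Guadalupian 13.5 Myr.
Sorted longest-first: Cisuralian (25.89), Terreneuvian (17.8), Guadalupian (13.5), Furongian (11.6), Pliocene (2.753), Pleistocene (2.5683), Holocene (0.0117).
The second longest is Terreneuvian at 17.8 Myr.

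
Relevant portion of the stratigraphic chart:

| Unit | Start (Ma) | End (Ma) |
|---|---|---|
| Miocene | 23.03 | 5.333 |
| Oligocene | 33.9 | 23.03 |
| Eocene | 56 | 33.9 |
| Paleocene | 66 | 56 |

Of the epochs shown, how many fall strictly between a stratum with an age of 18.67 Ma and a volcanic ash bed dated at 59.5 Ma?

2

59.5 Ma sits inside the Paleocene (66–56) and 18.67 Ma inside the Miocene (23.03–5.333); neither of those is wholly between the two dates.
The listed epochs lying completely between them are Eocene, Oligocene — 2 in all.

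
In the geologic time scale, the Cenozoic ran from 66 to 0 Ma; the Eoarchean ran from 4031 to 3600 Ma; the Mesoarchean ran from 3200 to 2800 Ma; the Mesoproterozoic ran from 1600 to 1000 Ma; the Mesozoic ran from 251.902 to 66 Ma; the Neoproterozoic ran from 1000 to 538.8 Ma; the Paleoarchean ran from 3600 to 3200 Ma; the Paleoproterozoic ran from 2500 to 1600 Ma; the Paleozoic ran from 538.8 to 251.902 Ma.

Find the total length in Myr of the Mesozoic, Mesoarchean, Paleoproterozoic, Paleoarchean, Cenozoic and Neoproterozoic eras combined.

Each duration: Mesozoic = 185.902; Mesoarchean = 400; Paleoproterozoic = 900; Paleoarchean = 400; Cenozoic = 66; Neoproterozoic = 461.2.
Sum: 185.902 + 400 + 900 + 400 + 66 + 461.2 = 2413.102 Myr.

2413.102 million years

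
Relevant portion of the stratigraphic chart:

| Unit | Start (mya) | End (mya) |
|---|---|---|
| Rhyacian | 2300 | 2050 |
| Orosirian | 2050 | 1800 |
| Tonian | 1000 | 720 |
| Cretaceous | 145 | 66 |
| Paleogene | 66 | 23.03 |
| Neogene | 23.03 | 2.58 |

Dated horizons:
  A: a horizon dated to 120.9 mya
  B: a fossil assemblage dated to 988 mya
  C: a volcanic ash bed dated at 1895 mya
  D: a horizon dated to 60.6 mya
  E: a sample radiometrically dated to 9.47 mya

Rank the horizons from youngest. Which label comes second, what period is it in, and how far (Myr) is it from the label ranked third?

D, in the Paleogene; 60.3 million years to A

Smaller Ma means younger, so youngest first: E 9.47 < D 60.6 < A 120.9 < B 988 < C 1895.
Counting 2 along gives D (60.6 Ma); the excerpt puts that inside the Paleogene, 66–23.03 Ma.
Next in line is A (120.9 Ma), and 120.9 − 60.6 = 60.3 Myr.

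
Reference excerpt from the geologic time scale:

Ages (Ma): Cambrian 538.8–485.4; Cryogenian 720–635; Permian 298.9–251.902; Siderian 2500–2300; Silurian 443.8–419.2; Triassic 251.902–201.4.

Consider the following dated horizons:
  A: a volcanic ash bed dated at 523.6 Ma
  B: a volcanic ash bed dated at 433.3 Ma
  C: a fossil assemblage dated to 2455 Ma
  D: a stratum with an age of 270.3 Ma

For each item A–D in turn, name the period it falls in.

A — Cambrian; B — Silurian; C — Siderian; D — Permian

Match each age against the start–end ranges in the excerpt: A = 523.6 Ma → Cambrian (538.8–485.4); B = 433.3 Ma → Silurian (443.8–419.2); C = 2455 Ma → Siderian (2500–2300); D = 270.3 Ma → Permian (298.9–251.902).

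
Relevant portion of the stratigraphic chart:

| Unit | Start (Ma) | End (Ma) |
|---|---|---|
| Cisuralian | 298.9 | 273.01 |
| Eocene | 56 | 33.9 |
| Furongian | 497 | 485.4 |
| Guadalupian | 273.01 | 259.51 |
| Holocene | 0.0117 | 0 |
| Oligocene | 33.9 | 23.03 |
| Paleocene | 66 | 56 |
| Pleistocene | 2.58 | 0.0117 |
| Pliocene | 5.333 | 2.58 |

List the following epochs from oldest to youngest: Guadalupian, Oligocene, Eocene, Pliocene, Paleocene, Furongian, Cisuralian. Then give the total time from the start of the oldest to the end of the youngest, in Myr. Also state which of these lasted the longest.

Furongian, Cisuralian, Guadalupian, Paleocene, Eocene, Oligocene, Pliocene; total span 494.42 Myr; longest is Cisuralian

Start ages (Ma): Furongian 497, Cisuralian 298.9, Guadalupian 273.01, Paleocene 66, Eocene 56, Oligocene 33.9, Pliocene 5.333.
Ordered oldest to youngest: Furongian, Cisuralian, Guadalupian, Paleocene, Eocene, Oligocene, Pliocene.
Span = 497 − 2.58 = 494.42 Myr.
Durations: Oligocene 10.87, Pliocene 2.753, Guadalupian 13.5, Eocene 22.1, Paleocene 10, Cisuralian 25.89, Furongian 11.6 → longest is Cisuralian (25.89 Myr).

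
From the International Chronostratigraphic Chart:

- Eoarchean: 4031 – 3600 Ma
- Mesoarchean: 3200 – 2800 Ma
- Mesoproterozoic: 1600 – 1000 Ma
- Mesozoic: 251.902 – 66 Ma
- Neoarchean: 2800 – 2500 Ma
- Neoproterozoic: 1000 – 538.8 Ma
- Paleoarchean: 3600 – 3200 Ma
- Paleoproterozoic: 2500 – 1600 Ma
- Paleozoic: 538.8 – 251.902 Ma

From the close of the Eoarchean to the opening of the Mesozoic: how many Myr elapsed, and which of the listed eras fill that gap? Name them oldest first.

3348.098 million years; Paleoarchean, Mesoarchean, Neoarchean, Paleoproterozoic, Mesoproterozoic, Neoproterozoic, Paleozoic

End of Eoarchean = 3600 Ma; start of Mesozoic = 251.902 Ma.
Gap = 3600 − 251.902 = 3348.098 Myr.
Eras wholly inside 3600–251.902 Ma: Paleoarchean (3600–3200), Mesoarchean (3200–2800), Neoarchean (2800–2500), Paleoproterozoic (2500–1600), Mesoproterozoic (1600–1000), Neoproterozoic (1000–538.8), Paleozoic (538.8–251.902).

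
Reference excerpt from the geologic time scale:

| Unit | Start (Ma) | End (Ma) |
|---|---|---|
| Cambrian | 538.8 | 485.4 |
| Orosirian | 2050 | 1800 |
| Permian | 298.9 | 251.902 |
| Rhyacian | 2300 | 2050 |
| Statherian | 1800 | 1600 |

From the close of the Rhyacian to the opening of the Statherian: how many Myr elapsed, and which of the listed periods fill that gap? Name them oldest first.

250 million years; Orosirian

The Rhyacian closes at 2050 Ma and the Statherian opens at 1800 Ma, so the interval is 2050 − 1800 = 250 Myr.
A period fits inside if it starts at or after 2050 Ma and ends at or before 1800 Ma; oldest first that gives Orosirian.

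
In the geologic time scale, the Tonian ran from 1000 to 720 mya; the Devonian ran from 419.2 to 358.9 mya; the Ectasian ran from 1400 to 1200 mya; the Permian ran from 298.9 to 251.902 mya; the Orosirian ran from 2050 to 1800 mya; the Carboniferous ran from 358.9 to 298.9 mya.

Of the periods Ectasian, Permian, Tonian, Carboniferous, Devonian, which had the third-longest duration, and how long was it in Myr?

Devonian, 60.3 million years

Durations: Ectasian 200; Permian 46.998; Tonian 280; Carboniferous 60; Devonian 60.3 Myr.
Sorted longest-first: Tonian (280), Ectasian (200), Devonian (60.3), Carboniferous (60), Permian (46.998).
The third longest is Devonian at 60.3 Myr.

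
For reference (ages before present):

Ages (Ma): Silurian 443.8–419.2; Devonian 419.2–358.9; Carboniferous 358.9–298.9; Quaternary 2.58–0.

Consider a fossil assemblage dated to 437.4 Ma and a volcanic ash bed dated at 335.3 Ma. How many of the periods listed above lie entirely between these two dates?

The older date is 437.4 Ma and the younger is 335.3 Ma.
Periods with start < 437.4 and end > 335.3 Ma: Devonian (419.2–358.9).
That is 1 complete period.

1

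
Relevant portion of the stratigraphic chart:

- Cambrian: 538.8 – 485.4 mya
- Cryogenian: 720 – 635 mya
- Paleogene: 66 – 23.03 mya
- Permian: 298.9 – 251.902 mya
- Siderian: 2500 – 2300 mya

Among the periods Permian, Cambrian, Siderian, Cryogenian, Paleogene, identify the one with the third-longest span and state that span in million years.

Cambrian, 53.4 million years

Durations: Permian 46.998; Cambrian 53.4; Siderian 200; Cryogenian 85; Paleogene 42.97 Myr.
Sorted longest-first: Siderian (200), Cryogenian (85), Cambrian (53.4), Permian (46.998), Paleogene (42.97).
The third longest is Cambrian at 53.4 Myr.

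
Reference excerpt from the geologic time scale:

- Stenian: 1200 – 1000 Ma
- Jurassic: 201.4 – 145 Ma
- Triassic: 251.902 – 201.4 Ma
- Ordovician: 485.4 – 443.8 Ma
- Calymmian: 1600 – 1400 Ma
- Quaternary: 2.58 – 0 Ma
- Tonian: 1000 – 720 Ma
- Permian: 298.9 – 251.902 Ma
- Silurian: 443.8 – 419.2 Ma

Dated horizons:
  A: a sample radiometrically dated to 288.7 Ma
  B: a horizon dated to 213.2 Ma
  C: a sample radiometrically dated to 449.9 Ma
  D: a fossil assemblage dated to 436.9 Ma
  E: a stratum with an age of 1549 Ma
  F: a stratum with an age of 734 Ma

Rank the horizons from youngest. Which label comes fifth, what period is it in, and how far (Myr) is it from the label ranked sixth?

Sorted youngest-first by Ma: B (213.2), A (288.7), D (436.9), C (449.9), F (734), E (1549).
The fifth youngest is F at 734 Ma, which lies in 1000–720 Ma: the Tonian.
The sixth youngest is E at 1549 Ma; separation = |734 − 1549| = 815 Myr.

F, in the Tonian; 815 million years to E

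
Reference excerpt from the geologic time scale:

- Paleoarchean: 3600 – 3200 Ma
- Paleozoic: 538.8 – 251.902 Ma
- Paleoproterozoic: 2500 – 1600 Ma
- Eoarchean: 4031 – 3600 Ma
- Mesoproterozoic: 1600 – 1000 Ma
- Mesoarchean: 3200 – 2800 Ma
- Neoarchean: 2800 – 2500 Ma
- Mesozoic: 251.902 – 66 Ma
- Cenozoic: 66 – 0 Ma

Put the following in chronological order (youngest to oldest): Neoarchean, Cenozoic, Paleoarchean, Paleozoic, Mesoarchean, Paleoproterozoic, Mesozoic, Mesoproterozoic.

Cenozoic, Mesozoic, Paleozoic, Mesoproterozoic, Paleoproterozoic, Neoarchean, Mesoarchean, Paleoarchean

Read off each span (Ma): Neoarchean 2800–2500; Cenozoic 66–0; Paleoarchean 3600–3200; Paleozoic 538.8–251.902; Mesoarchean 3200–2800; Paleoproterozoic 2500–1600; Mesozoic 251.902–66; Mesoproterozoic 1600–1000.
Larger Ma is older, so oldest→youngest is Paleoarchean, Mesoarchean, Neoarchean, Paleoproterozoic, Mesoproterozoic, Paleozoic, Mesozoic, Cenozoic; reverse it for youngest→oldest.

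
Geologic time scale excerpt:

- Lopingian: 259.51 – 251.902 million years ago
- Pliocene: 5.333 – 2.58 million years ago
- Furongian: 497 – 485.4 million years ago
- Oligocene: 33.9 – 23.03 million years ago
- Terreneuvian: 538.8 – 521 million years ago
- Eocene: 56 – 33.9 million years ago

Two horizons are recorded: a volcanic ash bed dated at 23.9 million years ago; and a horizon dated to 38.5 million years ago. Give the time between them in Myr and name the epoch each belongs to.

Elapsed time: 38.5 − 23.9 = 14.6 Myr.
23.9 Ma lies within 33.9–23.03 Ma: Oligocene.
38.5 Ma lies within 56–33.9 Ma: Eocene.

14.6 million years apart; the first in the Oligocene, the second in the Eocene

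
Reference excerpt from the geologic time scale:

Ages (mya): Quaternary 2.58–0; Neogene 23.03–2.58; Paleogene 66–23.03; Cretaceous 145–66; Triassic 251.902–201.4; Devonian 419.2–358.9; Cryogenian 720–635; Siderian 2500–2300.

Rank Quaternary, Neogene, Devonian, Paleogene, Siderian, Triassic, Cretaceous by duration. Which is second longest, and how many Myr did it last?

Start − end for each: Quaternary 2.58 − 0 = 2.58; Neogene 23.03 − 2.58 = 20.45; Devonian 419.2 − 358.9 = 60.3; Paleogene 66 − 23.03 = 42.97; Siderian 2500 − 2300 = 200; Triassic 251.902 − 201.4 = 50.502; Cretaceous 145 − 66 = 79.
Ranking these from longest: Siderian > Cretaceous > Devonian > Triassic > Paleogene > Neogene > Quaternary.
Position 2 in that ranking is Cretaceous, which lasted 79 Myr.

Cretaceous, 79 million years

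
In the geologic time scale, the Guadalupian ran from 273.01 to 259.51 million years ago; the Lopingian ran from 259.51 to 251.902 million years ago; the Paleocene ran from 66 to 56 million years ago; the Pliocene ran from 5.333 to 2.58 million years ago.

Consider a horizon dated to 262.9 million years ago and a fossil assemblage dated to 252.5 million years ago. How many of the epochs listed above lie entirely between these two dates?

0

The older date is 262.9 Ma and the younger is 252.5 Ma.
No epoch both begins after 262.9 Ma and ends before 252.5 Ma, so the count is 0.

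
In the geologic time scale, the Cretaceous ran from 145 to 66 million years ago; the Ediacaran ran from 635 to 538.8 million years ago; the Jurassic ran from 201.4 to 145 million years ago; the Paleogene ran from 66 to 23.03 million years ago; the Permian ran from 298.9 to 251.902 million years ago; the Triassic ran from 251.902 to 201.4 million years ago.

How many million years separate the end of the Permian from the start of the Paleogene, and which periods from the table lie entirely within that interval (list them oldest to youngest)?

185.902 million years; Triassic, Jurassic, Cretaceous

The Permian closes at 251.902 Ma and the Paleogene opens at 66 Ma, so the interval is 251.902 − 66 = 185.902 Myr.
A period fits inside if it starts at or after 251.902 Ma and ends at or before 66 Ma; oldest first that gives Triassic, Jurassic, Cretaceous.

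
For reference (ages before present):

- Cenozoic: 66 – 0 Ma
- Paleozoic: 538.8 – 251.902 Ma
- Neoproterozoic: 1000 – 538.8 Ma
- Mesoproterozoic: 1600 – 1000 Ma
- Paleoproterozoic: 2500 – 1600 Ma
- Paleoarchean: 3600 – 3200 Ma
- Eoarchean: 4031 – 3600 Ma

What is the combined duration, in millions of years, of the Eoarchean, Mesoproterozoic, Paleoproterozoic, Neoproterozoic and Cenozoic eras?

2458.2 million years

Duration is start − end for each: (4031 − 3600) + (1600 − 1000) + (2500 − 1600) + (1000 − 538.8) + (66 − 0).
That is 431 + 600 + 900 + 461.2 + 66, which totals 2458.2 million years.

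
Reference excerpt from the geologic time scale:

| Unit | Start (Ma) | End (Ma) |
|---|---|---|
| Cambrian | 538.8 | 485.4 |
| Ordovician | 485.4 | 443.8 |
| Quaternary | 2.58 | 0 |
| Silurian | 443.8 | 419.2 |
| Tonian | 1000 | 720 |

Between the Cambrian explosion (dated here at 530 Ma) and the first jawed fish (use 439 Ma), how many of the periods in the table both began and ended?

1

The older date is 530 Ma and the younger is 439 Ma.
Periods with start < 530 and end > 439 Ma: Ordovician (485.4–443.8).
That is 1 complete period.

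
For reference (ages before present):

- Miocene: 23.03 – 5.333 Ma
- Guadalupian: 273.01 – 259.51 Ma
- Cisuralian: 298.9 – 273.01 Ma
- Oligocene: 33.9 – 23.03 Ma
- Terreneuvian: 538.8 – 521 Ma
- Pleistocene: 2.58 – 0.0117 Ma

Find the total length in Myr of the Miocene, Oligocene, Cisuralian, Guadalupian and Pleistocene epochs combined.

Duration is start − end for each: (23.03 − 5.333) + (33.9 − 23.03) + (298.9 − 273.01) + (273.01 − 259.51) + (2.58 − 0.0117).
That is 17.697 + 10.87 + 25.89 + 13.5 + 2.5683, which totals 70.5253 million years.

70.5253 million years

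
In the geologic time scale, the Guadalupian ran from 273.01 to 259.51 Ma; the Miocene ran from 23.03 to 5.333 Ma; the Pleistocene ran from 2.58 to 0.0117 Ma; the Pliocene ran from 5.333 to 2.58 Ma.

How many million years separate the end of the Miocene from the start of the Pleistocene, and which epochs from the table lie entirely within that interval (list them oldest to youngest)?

2.753 million years; Pliocene

End of Miocene = 5.333 Ma; start of Pleistocene = 2.58 Ma.
Gap = 5.333 − 2.58 = 2.753 Myr.
Epochs wholly inside 5.333–2.58 Ma: Pliocene (5.333–2.58).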